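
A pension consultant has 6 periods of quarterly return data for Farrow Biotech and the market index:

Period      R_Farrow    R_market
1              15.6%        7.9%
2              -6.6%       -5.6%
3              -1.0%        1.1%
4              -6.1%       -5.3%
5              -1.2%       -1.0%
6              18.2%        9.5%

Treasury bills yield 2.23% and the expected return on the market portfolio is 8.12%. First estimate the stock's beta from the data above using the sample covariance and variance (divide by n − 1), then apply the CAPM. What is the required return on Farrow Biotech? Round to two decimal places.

Mean R_i = (15.6 − 6.6 − 1.0 − 6.1 − 1.2 + 18.2) / 6 = 3.1500%
Mean R_m = (7.9 − 5.6 + 1.1 − 5.3 − 1.0 + 9.5) / 6 = 1.1000%
Σ(R_i − R̄_i)(R_m − R̄_m) = 344.7400  ⇒  Cov = 344.7400 / 5 = 68.9480
Σ(R_m − R̄_m)² = 207.0600  ⇒  Var(R_m) = 207.0600 / 5 = 41.4120
β = Cov / Var(R_m) = 68.9480 / 41.4120 = 1.6649
MRP = 8.12% − 2.23% = 5.89%
E(R) = R_f + β × MRP = 2.23% + 1.6649 × 5.89% = 12.04%

12.04%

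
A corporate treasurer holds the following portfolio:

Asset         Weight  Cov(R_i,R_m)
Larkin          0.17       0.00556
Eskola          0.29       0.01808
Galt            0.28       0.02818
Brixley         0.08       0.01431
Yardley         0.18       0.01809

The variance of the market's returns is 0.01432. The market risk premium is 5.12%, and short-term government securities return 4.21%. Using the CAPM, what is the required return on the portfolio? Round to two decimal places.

β_Larkin = 0.00556 / 0.01432 = 0.3883
β_Eskola = 0.01808 / 0.01432 = 1.2626
β_Galt = 0.02818 / 0.01432 = 1.9679
β_Brixley = 0.01431 / 0.01432 = 0.9993
β_Yardley = 0.01809 / 0.01432 = 1.2633
β_P = Σ w_i β_i = 0.17×0.3883 + 0.29×1.2626 + 0.28×1.9679 + 0.08×0.9993 + 0.18×1.2633 = 1.2905
E(R_P) = R_f + β_P × MRP = 4.21% + 1.2905 × 5.12% = 10.82%

10.82%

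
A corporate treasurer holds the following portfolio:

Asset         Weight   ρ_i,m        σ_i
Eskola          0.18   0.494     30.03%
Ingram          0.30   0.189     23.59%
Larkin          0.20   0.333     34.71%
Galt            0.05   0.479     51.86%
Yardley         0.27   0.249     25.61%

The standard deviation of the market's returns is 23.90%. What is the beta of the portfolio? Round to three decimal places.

0.388

β_Eskola = 0.494 × 30.03% / 23.90% = 0.6207
β_Ingram = 0.189 × 23.59% / 23.90% = 0.1865
β_Larkin = 0.333 × 34.71% / 23.90% = 0.4836
β_Galt = 0.479 × 51.86% / 23.90% = 1.0394
β_Yardley = 0.249 × 25.61% / 23.90% = 0.2668
β_P = Σ w_i β_i = 0.18×0.6207 + 0.30×0.1865 + 0.20×0.4836 + 0.05×1.0394 + 0.27×0.2668 = 0.3884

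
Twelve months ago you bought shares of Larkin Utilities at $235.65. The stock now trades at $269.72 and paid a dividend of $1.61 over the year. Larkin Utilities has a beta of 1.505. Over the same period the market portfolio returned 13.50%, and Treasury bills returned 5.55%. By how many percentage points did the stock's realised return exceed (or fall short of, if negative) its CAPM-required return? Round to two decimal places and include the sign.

-2.37%

Realised HPR = (P1 + D1 − P0) / P0 = (269.72 + 1.61 − 235.65) / 235.65 = 35.68 / 235.65 = 15.1411%
MRP = 13.50% − 5.55% = 7.95%
CAPM required = R_f + β·MRP = 5.55% + 1.505 × 7.95% = 17.51475%
α = realised − required = 15.1411% − 17.51475% = -2.37%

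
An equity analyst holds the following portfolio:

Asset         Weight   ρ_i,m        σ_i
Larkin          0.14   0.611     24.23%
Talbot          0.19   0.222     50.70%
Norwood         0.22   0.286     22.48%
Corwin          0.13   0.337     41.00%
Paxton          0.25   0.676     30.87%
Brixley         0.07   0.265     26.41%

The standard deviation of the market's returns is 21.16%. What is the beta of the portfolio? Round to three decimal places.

0.620

β_Larkin = 0.611 × 24.23% / 21.16% = 0.6996
β_Talbot = 0.222 × 50.70% / 21.16% = 0.5319
β_Norwood = 0.286 × 22.48% / 21.16% = 0.3038
β_Corwin = 0.337 × 41.00% / 21.16% = 0.6530
β_Paxton = 0.676 × 30.87% / 21.16% = 0.9862
β_Brixley = 0.265 × 26.41% / 21.16% = 0.3307
β_P = Σ w_i β_i = 0.14×0.6996 + 0.19×0.5319 + 0.22×0.3038 + 0.13×0.6530 + 0.25×0.9862 + 0.07×0.3307 = 0.6204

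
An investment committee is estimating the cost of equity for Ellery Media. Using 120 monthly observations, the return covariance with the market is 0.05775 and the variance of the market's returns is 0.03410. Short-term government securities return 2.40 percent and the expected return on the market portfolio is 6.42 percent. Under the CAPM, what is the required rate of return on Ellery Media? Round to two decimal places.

β = Cov(R_i, R_m) / Var(R_m) = 0.05775 / 0.03410 = 1.6935
MRP = 6.42% − 2.40% = 4.02%
E(R) = R_f + β × MRP = 2.40% + 1.6935 × 4.02% = 9.21%

9.21%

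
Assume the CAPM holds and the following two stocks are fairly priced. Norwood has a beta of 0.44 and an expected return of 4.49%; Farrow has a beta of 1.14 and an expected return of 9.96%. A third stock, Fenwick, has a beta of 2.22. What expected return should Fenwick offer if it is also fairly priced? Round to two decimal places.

18.40%

MRP (SML slope) = (9.96% − 4.49%) / (1.14 − 0.44) = 5.47% / 0.70 = 7.8143%
R_f (intercept) = 4.49% − 0.44 × 7.8143% = 1.0517%
E(R_Fenwick) = R_f + β × MRP = 1.0517% + 2.22 × 7.8143% = 18.40%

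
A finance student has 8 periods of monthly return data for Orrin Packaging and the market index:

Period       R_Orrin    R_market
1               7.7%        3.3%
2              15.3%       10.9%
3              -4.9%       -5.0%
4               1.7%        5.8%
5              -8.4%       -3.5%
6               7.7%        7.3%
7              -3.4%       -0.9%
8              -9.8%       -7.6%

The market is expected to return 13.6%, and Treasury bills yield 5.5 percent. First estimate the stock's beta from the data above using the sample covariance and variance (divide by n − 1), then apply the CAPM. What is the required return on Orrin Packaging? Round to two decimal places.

Mean R_i = (7.7 + 15.3 − 4.9 + 1.7 − 8.4 + 7.7 − 3.4 − 9.8) / 8 = 0.7375%
Mean R_m = (3.3 + 10.9 − 5.0 + 5.8 − 3.5 + 7.3 − 0.9 − 7.6) / 8 = 1.2875%
Σ(R_i − R̄_i)(R_m − R̄_m) = 382.0938  ⇒  Cov = 382.0938 / 7 = 54.5848
Σ(R_m − R̄_m)² = 299.1888  ⇒  Var(R_m) = 299.1888 / 7 = 42.7413
β = Cov / Var(R_m) = 54.5848 / 42.7413 = 1.2771
MRP = 13.6% − 5.5% = 8.10%
E(R) = R_f + β × MRP = 5.5% + 1.2771 × 8.1% = 15.84%

15.84%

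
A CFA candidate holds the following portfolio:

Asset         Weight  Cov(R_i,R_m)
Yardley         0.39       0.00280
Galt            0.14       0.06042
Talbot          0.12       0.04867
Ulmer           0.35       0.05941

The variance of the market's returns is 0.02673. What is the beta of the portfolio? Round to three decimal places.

β_Yardley = 0.00280 / 0.02673 = 0.1048
β_Galt = 0.06042 / 0.02673 = 2.2604
β_Talbot = 0.04867 / 0.02673 = 1.8208
β_Ulmer = 0.05941 / 0.02673 = 2.2226
β_P = Σ w_i β_i = 0.39×0.1048 + 0.14×2.2604 + 0.12×1.8208 + 0.35×2.2226 = 1.3537

1.354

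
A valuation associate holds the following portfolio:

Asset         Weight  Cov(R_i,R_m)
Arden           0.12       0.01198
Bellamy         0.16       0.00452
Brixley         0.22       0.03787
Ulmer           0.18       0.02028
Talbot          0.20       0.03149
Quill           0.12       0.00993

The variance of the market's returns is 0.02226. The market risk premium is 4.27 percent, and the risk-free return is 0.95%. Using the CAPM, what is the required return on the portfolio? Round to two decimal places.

5.10%

β_Arden = 0.01198 / 0.02226 = 0.5382
β_Bellamy = 0.00452 / 0.02226 = 0.2031
β_Brixley = 0.03787 / 0.02226 = 1.7013
β_Ulmer = 0.02028 / 0.02226 = 0.9111
β_Talbot = 0.03149 / 0.02226 = 1.4146
β_Quill = 0.00993 / 0.02226 = 0.4461
β_P = Σ w_i β_i = 0.12×0.5382 + 0.16×0.2031 + 0.22×1.7013 + 0.18×0.9111 + 0.20×1.4146 + 0.12×0.4461 = 0.9718
E(R_P) = R_f + β_P × MRP = 0.95% + 0.9718 × 4.27% = 5.10%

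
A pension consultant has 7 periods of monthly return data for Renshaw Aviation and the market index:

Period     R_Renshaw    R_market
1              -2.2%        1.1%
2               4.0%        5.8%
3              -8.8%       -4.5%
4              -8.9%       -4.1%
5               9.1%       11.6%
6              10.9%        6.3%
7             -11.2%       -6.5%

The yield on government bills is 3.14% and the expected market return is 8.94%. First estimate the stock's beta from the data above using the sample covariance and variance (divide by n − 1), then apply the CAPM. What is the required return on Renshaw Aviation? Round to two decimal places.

Mean R_i = (-2.2 + 4.0 − 8.8 − 8.9 + 9.1 + 10.9 − 11.2) / 7 = -1.0143%
Mean R_m = (1.1 + 5.8 − 4.5 − 4.1 + 11.6 + 6.3 − 6.5) / 7 = 1.3857%
Σ(R_i − R̄_i)(R_m − R̄_m) = 353.7386  ⇒  Cov = 353.7386 / 6 = 58.9564
Σ(R_m − R̄_m)² = 274.9686  ⇒  Var(R_m) = 274.9686 / 6 = 45.8281
β = Cov / Var(R_m) = 58.9564 / 45.8281 = 1.2865
MRP = 8.94% − 3.14% = 5.80%
E(R) = R_f + β × MRP = 3.14% + 1.2865 × 5.80% = 10.60%

10.60%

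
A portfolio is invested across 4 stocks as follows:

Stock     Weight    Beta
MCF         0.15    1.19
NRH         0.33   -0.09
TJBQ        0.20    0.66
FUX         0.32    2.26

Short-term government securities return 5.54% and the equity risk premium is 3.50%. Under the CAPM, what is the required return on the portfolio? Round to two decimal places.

9.05%

β_P = Σ w_i β_i = 0.15×1.19 + 0.33×-0.09 + 0.20×0.66 + 0.32×2.26 = 1.0040
E(R_P) = R_f + β_P × MRP = 5.54% + 1.0040 × 3.50% = 9.05%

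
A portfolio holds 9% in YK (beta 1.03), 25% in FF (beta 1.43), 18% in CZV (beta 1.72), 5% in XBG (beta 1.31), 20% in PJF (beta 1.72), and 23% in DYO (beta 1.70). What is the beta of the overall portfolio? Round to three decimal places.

β_P = Σ w_i β_i = 0.09×1.03 + 0.25×1.43 + 0.18×1.72 + 0.05×1.31 + 0.20×1.72 + 0.23×1.70 = 1.5603

1.560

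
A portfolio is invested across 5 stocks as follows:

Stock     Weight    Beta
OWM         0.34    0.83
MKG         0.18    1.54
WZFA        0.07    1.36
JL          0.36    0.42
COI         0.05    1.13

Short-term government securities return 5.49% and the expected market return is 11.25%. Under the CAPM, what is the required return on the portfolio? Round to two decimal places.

10.46%

β_P = Σ w_i β_i = 0.34×0.83 + 0.18×1.54 + 0.07×1.36 + 0.36×0.42 + 0.05×1.13 = 0.8623
MRP = 11.25% − 5.49% = 5.76%
E(R_P) = R_f + β_P × MRP = 5.49% + 0.8623 × 5.76% = 10.46%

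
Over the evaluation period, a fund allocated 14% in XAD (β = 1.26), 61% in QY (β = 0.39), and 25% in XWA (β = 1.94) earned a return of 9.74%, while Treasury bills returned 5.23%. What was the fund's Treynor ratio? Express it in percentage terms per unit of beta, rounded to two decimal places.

β_P = 0.14×1.26 + 0.61×0.39 + 0.25×1.94 = 0.8993
Treynor = (R_P − R_f) / β_P = (9.74% − 5.23%) / 0.8993 = 4.51% / 0.8993 = 5.02%

5.02%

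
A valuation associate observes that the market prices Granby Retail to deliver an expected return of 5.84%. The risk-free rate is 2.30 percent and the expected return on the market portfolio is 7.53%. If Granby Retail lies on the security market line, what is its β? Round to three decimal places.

MRP = 7.53% − 2.30% = 5.23%
β = (E(R) − R_f) / MRP = (5.84% − 2.30%) / 5.23% = 3.54% / 5.23% = 0.677

0.677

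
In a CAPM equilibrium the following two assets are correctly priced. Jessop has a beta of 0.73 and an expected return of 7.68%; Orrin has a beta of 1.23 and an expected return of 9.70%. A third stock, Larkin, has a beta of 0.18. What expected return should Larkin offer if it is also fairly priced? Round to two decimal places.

5.46%

MRP (SML slope) = (9.70% − 7.68%) / (1.23 − 0.73) = 2.02% / 0.50 = 4.0400%
R_f (intercept) = 7.68% − 0.73 × 4.0400% = 4.7308%
E(R_Larkin) = R_f + β × MRP = 4.7308% + 0.18 × 4.0400% = 5.46%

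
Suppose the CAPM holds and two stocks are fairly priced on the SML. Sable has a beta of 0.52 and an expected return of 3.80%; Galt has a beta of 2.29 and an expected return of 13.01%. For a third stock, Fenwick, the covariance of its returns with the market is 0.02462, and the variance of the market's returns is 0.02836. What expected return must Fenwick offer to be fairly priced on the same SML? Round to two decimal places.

MRP = (13.01% − 3.80%) / (2.29 − 0.52) = 5.2034%
R_f = 3.80% − 0.52 × 5.2034% = 1.0942%
β_Fenwick = Cov / Var(R_m) = 0.02462 / 0.02836 = 0.8681
E(R_Fenwick) = R_f + β × MRP = 1.0942% + 0.8681 × 5.2034% = 5.61%

5.61%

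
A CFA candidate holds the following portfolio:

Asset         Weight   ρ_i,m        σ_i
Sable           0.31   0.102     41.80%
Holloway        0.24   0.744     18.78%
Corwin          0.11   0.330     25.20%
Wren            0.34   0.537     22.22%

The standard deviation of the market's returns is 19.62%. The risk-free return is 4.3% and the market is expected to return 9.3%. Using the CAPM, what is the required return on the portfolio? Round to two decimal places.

β_Sable = 0.102 × 41.80% / 19.62% = 0.2173
β_Holloway = 0.744 × 18.78% / 19.62% = 0.7121
β_Corwin = 0.330 × 25.20% / 19.62% = 0.4239
β_Wren = 0.537 × 22.22% / 19.62% = 0.6082
β_P = Σ w_i β_i = 0.31×0.2173 + 0.24×0.7121 + 0.11×0.4239 + 0.34×0.6082 = 0.4917
MRP = 9.3% − 4.3% = 5.00%
E(R_P) = R_f + β_P × MRP = 4.3% + 0.4917 × 5.0% = 6.76%

6.76%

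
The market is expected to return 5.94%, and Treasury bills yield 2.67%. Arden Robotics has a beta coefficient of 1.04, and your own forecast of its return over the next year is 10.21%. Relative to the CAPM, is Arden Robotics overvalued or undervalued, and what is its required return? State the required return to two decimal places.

MRP = 5.94% − 2.67% = 3.27%
Required return = R_f + β·MRP = 2.67% + 1.04 × 3.27% = 6.07%
Forecast 10.21% > required 6.07% → the stock plots above the SML → undervalued.

Undervalued; required return 6.07%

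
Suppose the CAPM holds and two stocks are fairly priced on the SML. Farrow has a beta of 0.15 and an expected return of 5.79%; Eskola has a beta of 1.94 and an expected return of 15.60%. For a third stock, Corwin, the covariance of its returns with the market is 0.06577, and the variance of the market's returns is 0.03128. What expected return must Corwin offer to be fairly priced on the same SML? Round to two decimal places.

16.49%

MRP = (15.60% − 5.79%) / (1.94 − 0.15) = 5.4804%
R_f = 5.79% − 0.15 × 5.4804% = 4.9679%
β_Corwin = Cov / Var(R_m) = 0.06577 / 0.03128 = 2.1026
E(R_Corwin) = R_f + β × MRP = 4.9679% + 2.1026 × 5.4804% = 16.49%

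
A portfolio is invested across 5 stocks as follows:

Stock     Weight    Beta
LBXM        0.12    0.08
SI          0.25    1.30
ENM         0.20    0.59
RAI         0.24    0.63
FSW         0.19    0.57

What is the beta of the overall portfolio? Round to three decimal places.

β_P = Σ w_i β_i = 0.12×0.08 + 0.25×1.30 + 0.20×0.59 + 0.24×0.63 + 0.19×0.57 = 0.7121

0.712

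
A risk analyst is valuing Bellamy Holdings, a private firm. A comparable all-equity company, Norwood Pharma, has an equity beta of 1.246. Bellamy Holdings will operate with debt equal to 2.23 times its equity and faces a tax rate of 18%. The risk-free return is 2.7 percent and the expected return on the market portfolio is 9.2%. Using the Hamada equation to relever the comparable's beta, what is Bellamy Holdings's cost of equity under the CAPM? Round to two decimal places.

β_L = β_U × [1 + (1 − t)(D/E)] = 1.246 × [1 + (1 − 0.18) × 2.23]
    = 1.246 × [1 + 0.82 × 2.23] = 1.246 × 2.8286 = 3.5244
MRP = 9.2% − 2.7% = 6.50%
E(R) = R_f + β_L × MRP = 2.7% + 3.5244 × 6.5% = 25.61%

25.61%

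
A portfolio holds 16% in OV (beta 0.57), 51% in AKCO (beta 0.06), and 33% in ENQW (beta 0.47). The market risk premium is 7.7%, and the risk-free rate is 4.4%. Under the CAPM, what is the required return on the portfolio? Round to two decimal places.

6.53%

β_P = Σ w_i β_i = 0.16×0.57 + 0.51×0.06 + 0.33×0.47 = 0.2769
E(R_P) = R_f + β_P × MRP = 4.4% + 0.2769 × 7.7% = 6.53%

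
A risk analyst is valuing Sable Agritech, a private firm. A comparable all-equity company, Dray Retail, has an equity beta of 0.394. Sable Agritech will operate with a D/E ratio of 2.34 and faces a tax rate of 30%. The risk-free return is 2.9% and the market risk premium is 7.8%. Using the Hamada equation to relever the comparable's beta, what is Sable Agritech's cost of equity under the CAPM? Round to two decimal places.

β_L = β_U × [1 + (1 − t)(D/E)] = 0.394 × [1 + (1 − 0.30) × 2.34]
    = 0.394 × [1 + 0.70 × 2.34] = 0.394 × 2.6380 = 1.0394
E(R) = R_f + β_L × MRP = 2.9% + 1.0394 × 7.8% = 11.01%

11.01%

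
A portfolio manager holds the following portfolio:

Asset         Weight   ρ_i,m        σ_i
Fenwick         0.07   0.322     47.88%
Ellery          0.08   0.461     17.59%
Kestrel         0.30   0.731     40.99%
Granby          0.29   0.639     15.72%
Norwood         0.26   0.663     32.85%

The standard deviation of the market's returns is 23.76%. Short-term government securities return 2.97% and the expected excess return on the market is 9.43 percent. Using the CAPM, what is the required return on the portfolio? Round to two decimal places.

10.63%

β_Fenwick = 0.322 × 47.88% / 23.76% = 0.6489
β_Ellery = 0.461 × 17.59% / 23.76% = 0.3413
β_Kestrel = 0.731 × 40.99% / 23.76% = 1.2611
β_Granby = 0.639 × 15.72% / 23.76% = 0.4228
β_Norwood = 0.663 × 32.85% / 23.76% = 0.9166
β_P = Σ w_i β_i = 0.07×0.6489 + 0.08×0.3413 + 0.30×1.2611 + 0.29×0.4228 + 0.26×0.9166 = 0.8120
E(R_P) = R_f + β_P × MRP = 2.97% + 0.8120 × 9.43% = 10.63%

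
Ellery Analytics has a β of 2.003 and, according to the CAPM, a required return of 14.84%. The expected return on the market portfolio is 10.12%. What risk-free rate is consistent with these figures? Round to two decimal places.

5.41%

E(R) = R_f + β(E(R_m) − R_f) = R_f(1 − β) + β·E(R_m)
14.84% = R_f × (1 − 2.003) + 2.003 × 10.12%
14.84% = R_f × -1.003 + 20.27036%
R_f = (14.84% − 20.27036%) / -1.003 = 5.41%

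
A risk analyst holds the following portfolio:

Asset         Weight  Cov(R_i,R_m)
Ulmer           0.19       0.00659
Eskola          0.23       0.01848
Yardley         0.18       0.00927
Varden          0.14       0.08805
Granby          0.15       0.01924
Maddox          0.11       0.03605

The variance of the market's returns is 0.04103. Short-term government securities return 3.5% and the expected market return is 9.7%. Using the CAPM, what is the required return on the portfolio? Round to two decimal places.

β_Ulmer = 0.00659 / 0.04103 = 0.1606
β_Eskola = 0.01848 / 0.04103 = 0.4504
β_Yardley = 0.00927 / 0.04103 = 0.2259
β_Varden = 0.08805 / 0.04103 = 2.1460
β_Granby = 0.01924 / 0.04103 = 0.4689
β_Maddox = 0.03605 / 0.04103 = 0.8786
β_P = Σ w_i β_i = 0.19×0.1606 + 0.23×0.4504 + 0.18×0.2259 + 0.14×2.1460 + 0.15×0.4689 + 0.11×0.8786 = 0.6422
MRP = 9.7% − 3.5% = 6.20%
E(R_P) = R_f + β_P × MRP = 3.5% + 0.6422 × 6.2% = 7.48%

7.48%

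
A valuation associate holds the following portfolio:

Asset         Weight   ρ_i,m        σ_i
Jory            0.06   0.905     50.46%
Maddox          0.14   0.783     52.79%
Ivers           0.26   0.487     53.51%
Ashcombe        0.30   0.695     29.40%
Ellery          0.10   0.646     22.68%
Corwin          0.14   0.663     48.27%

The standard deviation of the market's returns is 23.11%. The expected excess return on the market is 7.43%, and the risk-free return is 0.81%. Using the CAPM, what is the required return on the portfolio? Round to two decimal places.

9.61%

β_Jory = 0.905 × 50.46% / 23.11% = 1.9760
β_Maddox = 0.783 × 52.79% / 23.11% = 1.7886
β_Ivers = 0.487 × 53.51% / 23.11% = 1.1276
β_Ashcombe = 0.695 × 29.40% / 23.11% = 0.8842
β_Ellery = 0.646 × 22.68% / 23.11% = 0.6340
β_Corwin = 0.663 × 48.27% / 23.11% = 1.3848
β_P = Σ w_i β_i = 0.06×1.9760 + 0.14×1.7886 + 0.26×1.1276 + 0.30×0.8842 + 0.10×0.6340 + 0.14×1.3848 = 1.1847
E(R_P) = R_f + β_P × MRP = 0.81% + 1.1847 × 7.43% = 9.61%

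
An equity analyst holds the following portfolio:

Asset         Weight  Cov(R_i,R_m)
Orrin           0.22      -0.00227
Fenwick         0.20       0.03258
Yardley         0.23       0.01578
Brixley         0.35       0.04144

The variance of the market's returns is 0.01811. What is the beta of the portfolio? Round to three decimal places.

1.334

β_Orrin = -0.00227 / 0.01811 = -0.1253
β_Fenwick = 0.03258 / 0.01811 = 1.7990
β_Yardley = 0.01578 / 0.01811 = 0.8713
β_Brixley = 0.04144 / 0.01811 = 2.2882
β_P = Σ w_i β_i = 0.22×-0.1253 + 0.20×1.7990 + 0.23×0.8713 + 0.35×2.2882 = 1.3335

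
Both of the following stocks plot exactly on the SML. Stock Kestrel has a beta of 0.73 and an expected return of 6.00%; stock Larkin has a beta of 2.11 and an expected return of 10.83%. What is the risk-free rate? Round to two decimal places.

3.45%

Both satisfy E(R) = R_f + β·MRP, so the slope of the SML is
MRP = (10.83% − 6.00%) / (2.11 − 0.73) = 4.83% / 1.38 = 3.5000%
R_f = E(R_Kestrel) − β_Kestrel·MRP = 6.00% − 0.73 × 3.5000% = 3.4450%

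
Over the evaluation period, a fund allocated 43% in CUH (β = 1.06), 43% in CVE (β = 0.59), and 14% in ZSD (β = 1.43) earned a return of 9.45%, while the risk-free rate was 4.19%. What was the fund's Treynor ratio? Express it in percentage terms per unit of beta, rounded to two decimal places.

β_P = 0.43×1.06 + 0.43×0.59 + 0.14×1.43 = 0.9097
Treynor = (R_P − R_f) / β_P = (9.45% − 4.19%) / 0.9097 = 5.26% / 0.9097 = 5.78%

5.78%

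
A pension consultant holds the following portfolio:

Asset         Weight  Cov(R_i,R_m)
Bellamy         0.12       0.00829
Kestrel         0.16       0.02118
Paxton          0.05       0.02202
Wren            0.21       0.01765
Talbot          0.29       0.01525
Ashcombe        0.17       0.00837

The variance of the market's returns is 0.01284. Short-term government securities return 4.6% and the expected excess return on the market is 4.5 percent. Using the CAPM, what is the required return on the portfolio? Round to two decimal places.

β_Bellamy = 0.00829 / 0.01284 = 0.6456
β_Kestrel = 0.02118 / 0.01284 = 1.6495
β_Paxton = 0.02202 / 0.01284 = 1.7150
β_Wren = 0.01765 / 0.01284 = 1.3746
β_Talbot = 0.01525 / 0.01284 = 1.1877
β_Ashcombe = 0.00837 / 0.01284 = 0.6519
β_P = Σ w_i β_i = 0.12×0.6456 + 0.16×1.6495 + 0.05×1.7150 + 0.21×1.3746 + 0.29×1.1877 + 0.17×0.6519 = 1.1711
E(R_P) = R_f + β_P × MRP = 4.6% + 1.1711 × 4.5% = 9.87%

9.87%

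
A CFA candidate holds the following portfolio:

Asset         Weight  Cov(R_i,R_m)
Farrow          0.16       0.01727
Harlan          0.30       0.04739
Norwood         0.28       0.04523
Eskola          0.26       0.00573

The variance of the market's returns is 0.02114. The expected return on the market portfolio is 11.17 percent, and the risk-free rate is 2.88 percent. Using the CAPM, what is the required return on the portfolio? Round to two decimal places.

15.09%

β_Farrow = 0.01727 / 0.02114 = 0.8169
β_Harlan = 0.04739 / 0.02114 = 2.2417
β_Norwood = 0.04523 / 0.02114 = 2.1395
β_Eskola = 0.00573 / 0.02114 = 0.2711
β_P = Σ w_i β_i = 0.16×0.8169 + 0.30×2.2417 + 0.28×2.1395 + 0.26×0.2711 = 1.4728
MRP = 11.17% − 2.88% = 8.29%
E(R_P) = R_f + β_P × MRP = 2.88% + 1.4728 × 8.29% = 15.09%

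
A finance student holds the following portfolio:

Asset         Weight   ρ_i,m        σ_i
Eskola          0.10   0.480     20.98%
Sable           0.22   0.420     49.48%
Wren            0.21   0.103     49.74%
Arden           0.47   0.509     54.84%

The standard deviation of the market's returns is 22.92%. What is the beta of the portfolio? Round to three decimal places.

β_Eskola = 0.480 × 20.98% / 22.92% = 0.4394
β_Sable = 0.420 × 49.48% / 22.92% = 0.9067
β_Wren = 0.103 × 49.74% / 22.92% = 0.2235
β_Arden = 0.509 × 54.84% / 22.92% = 1.2179
β_P = Σ w_i β_i = 0.10×0.4394 + 0.22×0.9067 + 0.21×0.2235 + 0.47×1.2179 = 0.8628

0.863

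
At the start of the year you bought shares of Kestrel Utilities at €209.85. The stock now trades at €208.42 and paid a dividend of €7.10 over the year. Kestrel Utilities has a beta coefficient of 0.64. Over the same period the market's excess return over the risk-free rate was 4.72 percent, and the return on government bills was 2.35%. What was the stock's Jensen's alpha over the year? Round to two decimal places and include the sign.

-2.67%

Realised HPR = (P1 + D1 − P0) / P0 = (208.42 + 7.10 − 209.85) / 209.85 = 5.67 / 209.85 = 2.7019%
CAPM required = R_f + β·MRP = 2.35% + 0.64 × 4.72% = 5.3708%
α = realised − required = 2.7019% − 5.3708% = -2.67%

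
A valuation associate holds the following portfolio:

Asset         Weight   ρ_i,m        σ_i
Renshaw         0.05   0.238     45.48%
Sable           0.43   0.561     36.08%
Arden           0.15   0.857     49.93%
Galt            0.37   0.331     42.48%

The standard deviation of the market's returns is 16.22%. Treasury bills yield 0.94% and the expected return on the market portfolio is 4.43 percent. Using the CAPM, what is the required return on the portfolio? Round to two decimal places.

5.43%

β_Renshaw = 0.238 × 45.48% / 16.22% = 0.6673
β_Sable = 0.561 × 36.08% / 16.22% = 1.2479
β_Arden = 0.857 × 49.93% / 16.22% = 2.6381
β_Galt = 0.331 × 42.48% / 16.22% = 0.8669
β_P = Σ w_i β_i = 0.05×0.6673 + 0.43×1.2479 + 0.15×2.6381 + 0.37×0.8669 = 1.2864
MRP = 4.43% − 0.94% = 3.49%
E(R_P) = R_f + β_P × MRP = 0.94% + 1.2864 × 3.49% = 5.43%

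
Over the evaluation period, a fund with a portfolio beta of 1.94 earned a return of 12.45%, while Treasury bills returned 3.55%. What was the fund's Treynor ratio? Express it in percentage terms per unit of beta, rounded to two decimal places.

4.59%

Treynor = (R_P − R_f) / β_P = (12.45% − 3.55%) / 1.9400 = 8.90% / 1.9400 = 4.59%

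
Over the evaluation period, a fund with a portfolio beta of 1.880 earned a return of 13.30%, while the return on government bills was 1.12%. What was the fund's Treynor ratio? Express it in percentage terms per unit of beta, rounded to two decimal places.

Treynor = (R_P − R_f) / β_P = (13.30% − 1.12%) / 1.8800 = 12.18% / 1.8800 = 6.48%

6.48%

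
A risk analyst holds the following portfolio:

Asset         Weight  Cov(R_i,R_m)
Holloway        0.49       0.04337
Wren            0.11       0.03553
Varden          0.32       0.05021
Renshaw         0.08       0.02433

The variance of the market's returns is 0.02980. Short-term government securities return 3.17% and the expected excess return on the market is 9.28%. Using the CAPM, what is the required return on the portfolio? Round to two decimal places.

16.61%

β_Holloway = 0.04337 / 0.02980 = 1.4554
β_Wren = 0.03553 / 0.02980 = 1.1923
β_Varden = 0.05021 / 0.02980 = 1.6849
β_Renshaw = 0.02433 / 0.02980 = 0.8164
β_P = Σ w_i β_i = 0.49×1.4554 + 0.11×1.1923 + 0.32×1.6849 + 0.08×0.8164 = 1.4488
E(R_P) = R_f + β_P × MRP = 3.17% + 1.4488 × 9.28% = 16.61%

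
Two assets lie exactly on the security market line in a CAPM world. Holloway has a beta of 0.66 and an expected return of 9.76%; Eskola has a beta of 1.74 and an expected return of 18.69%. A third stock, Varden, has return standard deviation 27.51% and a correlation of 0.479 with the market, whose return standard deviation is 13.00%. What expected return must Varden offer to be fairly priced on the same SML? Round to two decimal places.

12.68%

MRP = (18.69% − 9.76%) / (1.74 − 0.66) = 8.2685%
R_f = 9.76% − 0.66 × 8.2685% = 4.3028%
β_Varden = ρ·σ_i/σ_m = 0.479 × 27.51 / 13.00 = 1.0136
E(R_Varden) = R_f + β × MRP = 4.3028% + 1.0136 × 8.2685% = 12.68%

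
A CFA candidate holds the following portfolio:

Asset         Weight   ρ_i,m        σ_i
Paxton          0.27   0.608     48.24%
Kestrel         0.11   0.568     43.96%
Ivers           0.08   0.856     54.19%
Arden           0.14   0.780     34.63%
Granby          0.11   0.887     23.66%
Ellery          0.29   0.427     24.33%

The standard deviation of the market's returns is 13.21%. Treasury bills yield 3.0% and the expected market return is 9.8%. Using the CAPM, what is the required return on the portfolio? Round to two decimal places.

15.09%

β_Paxton = 0.608 × 48.24% / 13.21% = 2.2203
β_Kestrel = 0.568 × 43.96% / 13.21% = 1.8902
β_Ivers = 0.856 × 54.19% / 13.21% = 3.5115
β_Arden = 0.780 × 34.63% / 13.21% = 2.0448
β_Granby = 0.887 × 23.66% / 13.21% = 1.5887
β_Ellery = 0.427 × 24.33% / 13.21% = 0.7864
β_P = Σ w_i β_i = 0.27×2.2203 + 0.11×1.8902 + 0.08×3.5115 + 0.14×2.0448 + 0.11×1.5887 + 0.29×0.7864 = 1.7774
MRP = 9.8% − 3.0% = 6.80%
E(R_P) = R_f + β_P × MRP = 3.0% + 1.7774 × 6.8% = 15.09%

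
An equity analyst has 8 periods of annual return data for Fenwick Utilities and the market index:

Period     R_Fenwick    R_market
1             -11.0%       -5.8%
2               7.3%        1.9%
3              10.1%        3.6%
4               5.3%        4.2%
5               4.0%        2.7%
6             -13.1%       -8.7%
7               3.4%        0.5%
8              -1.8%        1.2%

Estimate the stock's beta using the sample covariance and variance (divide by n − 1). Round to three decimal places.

1.710

Mean R_i = (-11.0 + 7.3 + 10.1 + 5.3 + 4.0 − 13.1 + 3.4 − 1.8) / 8 = 0.5250%
Mean R_m = (-5.8 + 1.9 + 3.6 + 4.2 + 2.7 − 8.7 + 0.5 + 1.2) / 8 = -0.0500%
Σ(R_i − R̄_i)(R_m − R̄_m) = 260.8100  ⇒  Cov = 260.8100 / 7 = 37.2586
Σ(R_m − R̄_m)² = 152.5000  ⇒  Var(R_m) = 152.5000 / 7 = 21.7857
β = Cov / Var(R_m) = 37.2586 / 21.7857 = 1.7102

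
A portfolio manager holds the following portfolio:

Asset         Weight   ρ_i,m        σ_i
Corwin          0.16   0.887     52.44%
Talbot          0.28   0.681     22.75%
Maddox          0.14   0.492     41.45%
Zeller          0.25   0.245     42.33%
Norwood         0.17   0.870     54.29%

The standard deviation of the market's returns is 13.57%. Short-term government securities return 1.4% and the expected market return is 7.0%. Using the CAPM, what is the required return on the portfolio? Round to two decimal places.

β_Corwin = 0.887 × 52.44% / 13.57% = 3.4277
β_Talbot = 0.681 × 22.75% / 13.57% = 1.1417
β_Maddox = 0.492 × 41.45% / 13.57% = 1.5028
β_Zeller = 0.245 × 42.33% / 13.57% = 0.7642
β_Norwood = 0.870 × 54.29% / 13.57% = 3.4806
β_P = Σ w_i β_i = 0.16×3.4277 + 0.28×1.1417 + 0.14×1.5028 + 0.25×0.7642 + 0.17×3.4806 = 1.8613
MRP = 7.0% − 1.4% = 5.60%
E(R_P) = R_f + β_P × MRP = 1.4% + 1.8613 × 5.6% = 11.82%

11.82%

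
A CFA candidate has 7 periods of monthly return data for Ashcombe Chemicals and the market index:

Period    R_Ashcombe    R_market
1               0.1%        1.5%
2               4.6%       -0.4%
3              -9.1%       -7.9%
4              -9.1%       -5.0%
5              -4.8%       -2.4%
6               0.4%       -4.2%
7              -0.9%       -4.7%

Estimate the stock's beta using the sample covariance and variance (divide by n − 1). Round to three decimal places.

1.146

Mean R_i = (0.1 + 4.6 − 9.1 − 9.1 − 4.8 + 0.4 − 0.9) / 7 = -2.6857%
Mean R_m = (1.5 − 0.4 − 7.9 − 5.0 − 2.4 − 4.2 − 4.7) / 7 = -3.3000%
Σ(R_i − R̄_i)(R_m − R̄_m) = 67.7300  ⇒  Cov = 67.7300 / 6 = 11.2883
Σ(R_m − R̄_m)² = 59.0800  ⇒  Var(R_m) = 59.0800 / 6 = 9.8467
β = Cov / Var(R_m) = 11.2883 / 9.8467 = 1.1464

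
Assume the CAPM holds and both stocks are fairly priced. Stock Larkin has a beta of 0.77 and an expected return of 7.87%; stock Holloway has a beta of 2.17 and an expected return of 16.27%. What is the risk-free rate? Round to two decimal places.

Both satisfy E(R) = R_f + β·MRP, so the slope of the SML is
MRP = (16.27% − 7.87%) / (2.17 − 0.77) = 8.40% / 1.40 = 6.0000%
R_f = E(R_Larkin) − β_Larkin·MRP = 7.87% − 0.77 × 6.0000% = 3.2500%

3.25%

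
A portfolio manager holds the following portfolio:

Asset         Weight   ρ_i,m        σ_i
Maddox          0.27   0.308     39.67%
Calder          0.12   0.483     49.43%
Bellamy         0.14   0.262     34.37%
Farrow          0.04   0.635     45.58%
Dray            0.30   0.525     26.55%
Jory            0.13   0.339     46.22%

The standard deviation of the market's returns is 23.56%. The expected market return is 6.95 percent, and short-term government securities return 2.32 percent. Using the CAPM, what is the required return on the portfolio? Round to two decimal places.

5.23%

β_Maddox = 0.308 × 39.67% / 23.56% = 0.5186
β_Calder = 0.483 × 49.43% / 23.56% = 1.0134
β_Bellamy = 0.262 × 34.37% / 23.56% = 0.3822
β_Farrow = 0.635 × 45.58% / 23.56% = 1.2285
β_Dray = 0.525 × 26.55% / 23.56% = 0.5916
β_Jory = 0.339 × 46.22% / 23.56% = 0.6651
β_P = Σ w_i β_i = 0.27×0.5186 + 0.12×1.0134 + 0.14×0.3822 + 0.04×1.2285 + 0.30×0.5916 + 0.13×0.6651 = 0.6282
MRP = 6.95% − 2.32% = 4.63%
E(R_P) = R_f + β_P × MRP = 2.32% + 0.6282 × 4.63% = 5.23%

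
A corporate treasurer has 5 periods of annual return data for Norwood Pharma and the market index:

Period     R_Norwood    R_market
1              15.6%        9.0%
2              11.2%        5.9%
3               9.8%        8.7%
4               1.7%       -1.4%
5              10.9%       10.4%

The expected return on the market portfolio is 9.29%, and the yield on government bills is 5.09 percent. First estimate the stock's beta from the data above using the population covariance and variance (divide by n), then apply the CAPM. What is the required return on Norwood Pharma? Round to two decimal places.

Mean R_i = (15.6 + 11.2 + 9.8 + 1.7 + 10.9) / 5 = 9.8400%
Mean R_m = (9.0 + 5.9 + 8.7 − 1.4 + 10.4) / 5 = 6.5200%
Σ(R_i − R̄_i)(R_m − R̄_m) = 81.9360  ⇒  Cov = 81.9360 / 5 = 16.3872
Σ(R_m − R̄_m)² = 89.0680  ⇒  Var(R_m) = 89.0680 / 5 = 17.8136
β = Cov / Var(R_m) = 16.3872 / 17.8136 = 0.9199
MRP = 9.29% − 5.09% = 4.20%
E(R) = R_f + β × MRP = 5.09% + 0.9199 × 4.20% = 8.95%

8.95%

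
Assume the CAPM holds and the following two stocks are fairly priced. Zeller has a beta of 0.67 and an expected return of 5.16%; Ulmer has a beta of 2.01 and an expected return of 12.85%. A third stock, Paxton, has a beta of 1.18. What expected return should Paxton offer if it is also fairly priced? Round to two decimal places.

MRP (SML slope) = (12.85% − 5.16%) / (2.01 − 0.67) = 7.69% / 1.34 = 5.7388%
R_f (intercept) = 5.16% − 0.67 × 5.7388% = 1.3150%
E(R_Paxton) = R_f + β × MRP = 1.3150% + 1.18 × 5.7388% = 8.09%

8.09%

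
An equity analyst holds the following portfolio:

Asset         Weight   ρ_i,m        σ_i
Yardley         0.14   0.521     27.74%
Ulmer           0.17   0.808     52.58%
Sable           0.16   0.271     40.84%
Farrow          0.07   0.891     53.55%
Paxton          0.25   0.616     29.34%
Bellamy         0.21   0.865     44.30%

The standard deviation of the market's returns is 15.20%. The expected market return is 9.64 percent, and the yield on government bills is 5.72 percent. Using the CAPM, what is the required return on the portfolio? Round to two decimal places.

β_Yardley = 0.521 × 27.74% / 15.20% = 0.9508
β_Ulmer = 0.808 × 52.58% / 15.20% = 2.7950
β_Sable = 0.271 × 40.84% / 15.20% = 0.7281
β_Farrow = 0.891 × 53.55% / 15.20% = 3.1390
β_Paxton = 0.616 × 29.34% / 15.20% = 1.1890
β_Bellamy = 0.865 × 44.30% / 15.20% = 2.5210
β_P = Σ w_i β_i = 0.14×0.9508 + 0.17×2.7950 + 0.16×0.7281 + 0.07×3.1390 + 0.25×1.1890 + 0.21×2.5210 = 1.7711
MRP = 9.64% − 5.72% = 3.92%
E(R_P) = R_f + β_P × MRP = 5.72% + 1.7711 × 3.92% = 12.66%

12.66%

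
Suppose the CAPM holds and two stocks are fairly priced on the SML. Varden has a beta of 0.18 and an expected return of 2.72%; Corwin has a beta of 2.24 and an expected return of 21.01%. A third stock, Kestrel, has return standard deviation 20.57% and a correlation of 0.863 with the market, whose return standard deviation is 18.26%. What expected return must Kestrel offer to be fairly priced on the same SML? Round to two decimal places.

MRP = (21.01% − 2.72%) / (2.24 − 0.18) = 8.8786%
R_f = 2.72% − 0.18 × 8.8786% = 1.1219%
β_Kestrel = ρ·σ_i/σ_m = 0.863 × 20.57 / 18.26 = 0.9722
E(R_Kestrel) = R_f + β × MRP = 1.1219% + 0.9722 × 8.8786% = 9.75%

9.75%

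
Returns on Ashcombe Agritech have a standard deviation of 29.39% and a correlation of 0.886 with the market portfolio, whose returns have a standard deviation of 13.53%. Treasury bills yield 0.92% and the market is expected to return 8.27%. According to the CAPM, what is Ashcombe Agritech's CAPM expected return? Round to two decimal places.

15.07%

β = ρ × σ_i / σ_m = 0.886 × 29.39% / 13.53% = 1.9246
MRP = 8.27% − 0.92% = 7.35%
E(R) = 0.92% + 1.9246 × 7.35% = 15.07%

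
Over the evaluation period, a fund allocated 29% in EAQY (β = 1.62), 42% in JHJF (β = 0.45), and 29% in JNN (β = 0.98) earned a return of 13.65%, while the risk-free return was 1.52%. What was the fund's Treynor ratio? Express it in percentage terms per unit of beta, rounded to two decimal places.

12.86%

β_P = 0.29×1.62 + 0.42×0.45 + 0.29×0.98 = 0.9430
Treynor = (R_P − R_f) / β_P = (13.65% − 1.52%) / 0.9430 = 12.13% / 0.9430 = 12.86%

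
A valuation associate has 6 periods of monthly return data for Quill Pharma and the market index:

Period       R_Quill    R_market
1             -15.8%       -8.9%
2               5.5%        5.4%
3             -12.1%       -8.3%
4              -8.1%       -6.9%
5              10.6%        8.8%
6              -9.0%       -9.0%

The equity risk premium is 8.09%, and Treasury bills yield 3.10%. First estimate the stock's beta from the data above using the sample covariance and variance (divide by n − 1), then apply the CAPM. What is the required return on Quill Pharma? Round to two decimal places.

Mean R_i = (-15.8 + 5.5 − 12.1 − 8.1 + 10.6 − 9.0) / 6 = -4.8167%
Mean R_m = (-8.9 + 5.4 − 8.3 − 6.9 + 8.8 − 9.0) / 6 = -3.1500%
Σ(R_i − R̄_i)(R_m − R̄_m) = 409.8850  ⇒  Cov = 409.8850 / 5 = 81.9770
Σ(R_m − R̄_m)² = 323.7750  ⇒  Var(R_m) = 323.7750 / 5 = 64.7550
β = Cov / Var(R_m) = 81.9770 / 64.7550 = 1.2660
E(R) = R_f + β × MRP = 3.10% + 1.2660 × 8.09% = 13.34%

13.34%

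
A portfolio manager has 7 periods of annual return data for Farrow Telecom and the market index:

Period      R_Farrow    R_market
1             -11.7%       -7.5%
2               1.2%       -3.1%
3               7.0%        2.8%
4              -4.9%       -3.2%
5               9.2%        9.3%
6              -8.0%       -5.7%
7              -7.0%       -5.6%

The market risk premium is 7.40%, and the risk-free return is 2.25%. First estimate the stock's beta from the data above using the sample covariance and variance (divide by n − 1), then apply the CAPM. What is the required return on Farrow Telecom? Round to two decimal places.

11.52%

Mean R_i = (-11.7 + 1.2 + 7.0 − 4.9 + 9.2 − 8.0 − 7.0) / 7 = -2.0286%
Mean R_m = (-7.5 − 3.1 + 2.8 − 3.2 + 9.3 − 5.7 − 5.6) / 7 = -1.8571%
Σ(R_i − R̄_i)(R_m − R̄_m) = 263.2986  ⇒  Cov = 263.2986 / 6 = 43.8831
Σ(R_m − R̄_m)² = 210.1371  ⇒  Var(R_m) = 210.1371 / 6 = 35.0229
β = Cov / Var(R_m) = 43.8831 / 35.0229 = 1.2530
E(R) = R_f + β × MRP = 2.25% + 1.2530 × 7.40% = 11.52%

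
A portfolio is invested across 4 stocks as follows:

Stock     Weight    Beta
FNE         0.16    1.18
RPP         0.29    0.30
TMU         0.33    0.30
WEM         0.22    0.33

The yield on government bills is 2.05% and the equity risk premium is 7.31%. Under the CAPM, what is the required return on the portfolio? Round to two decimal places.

5.32%

β_P = Σ w_i β_i = 0.16×1.18 + 0.29×0.30 + 0.33×0.30 + 0.22×0.33 = 0.4474
E(R_P) = R_f + β_P × MRP = 2.05% + 0.4474 × 7.31% = 5.32%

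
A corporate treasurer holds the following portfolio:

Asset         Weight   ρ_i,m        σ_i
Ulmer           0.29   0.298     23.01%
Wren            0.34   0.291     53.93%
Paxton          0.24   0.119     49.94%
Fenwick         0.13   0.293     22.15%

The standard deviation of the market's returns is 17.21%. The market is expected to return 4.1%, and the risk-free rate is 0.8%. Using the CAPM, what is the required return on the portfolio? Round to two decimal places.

β_Ulmer = 0.298 × 23.01% / 17.21% = 0.3984
β_Wren = 0.291 × 53.93% / 17.21% = 0.9119
β_Paxton = 0.119 × 49.94% / 17.21% = 0.3453
β_Fenwick = 0.293 × 22.15% / 17.21% = 0.3771
β_P = Σ w_i β_i = 0.29×0.3984 + 0.34×0.9119 + 0.24×0.3453 + 0.13×0.3771 = 0.5575
MRP = 4.1% − 0.8% = 3.30%
E(R_P) = R_f + β_P × MRP = 0.8% + 0.5575 × 3.3% = 2.64%

2.64%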